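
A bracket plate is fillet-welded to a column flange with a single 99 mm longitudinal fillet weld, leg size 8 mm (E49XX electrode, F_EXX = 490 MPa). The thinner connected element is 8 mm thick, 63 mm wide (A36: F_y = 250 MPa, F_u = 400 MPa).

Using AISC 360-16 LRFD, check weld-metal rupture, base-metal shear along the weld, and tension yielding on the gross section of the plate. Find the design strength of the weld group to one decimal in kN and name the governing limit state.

Weld metal: throat = 0.707×8 = 5.656 mm, L = 99 mm. φR_n = 0.75 × 0.6 × 490 × 5.656 × 99 = 123.5 kN.
Base metal shear (8 mm plate): yield φR_n = 1.0×0.6×250×8×99 = 118.8 kN; rupture φR_n = 0.75×0.6×400×8×99 = 142.6 kN; take 118.8 kN (yield).
Tension yield (gross): A_g = 63×8 = 504 mm². φR_n = 0.90 × 250 × 504 = 113.4 kN.
Governing: min(123.5, 118.8, 113.4) = 113.4 kN → gross-section yield.

113.4 kN (gross-section yield governs)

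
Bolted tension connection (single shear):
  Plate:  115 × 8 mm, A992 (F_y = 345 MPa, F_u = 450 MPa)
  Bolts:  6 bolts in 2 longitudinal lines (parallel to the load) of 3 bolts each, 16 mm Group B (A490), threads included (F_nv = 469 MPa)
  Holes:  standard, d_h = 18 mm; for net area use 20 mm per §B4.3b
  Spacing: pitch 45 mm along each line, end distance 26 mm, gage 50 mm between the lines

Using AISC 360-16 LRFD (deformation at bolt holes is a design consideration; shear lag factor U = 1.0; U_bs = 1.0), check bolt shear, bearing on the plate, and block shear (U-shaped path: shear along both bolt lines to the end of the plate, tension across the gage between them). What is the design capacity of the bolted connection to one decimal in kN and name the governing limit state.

294.8 kN (block shear governs)

Bolt shear: A_b = π(16)²/4 = 201.06 mm². φR_n = 0.75 × 469 × 201.06 × 6 × 1 = 424.3 kN.
Bearing (8 mm plate, F_u = 450 MPa): end bolts L_c = 26 − 18/2 = 17, R_n = min(1.2×17×8×450, 2.4×16×8×450) = 73.44 kN/bolt; interior L_c = 45 − 18 = 27, R_n = 116.64 kN/bolt. φR_n = 0.75 × (2×73.44 + 4×116.64) = 460.1 kN.
Block shear: shear path 2×[26+2×45] = 2×116 mm, A_gv = 1856, A_nv = 2×(116 − 2.5×20)×8 = 1056 mm²; tension across gage: (50 − 1×20)×8 = 240 mm². R_n = min(0.6×450×1056, 0.6×345×1856) + 1.0×450×240 = min(285.12, 384.19) + 108 = 393.12 kN. φR_n = 0.75 × 393.12 = 294.8 kN.
Governing: min(424.3, 460.1, 294.8) = 294.8 kN → block shear.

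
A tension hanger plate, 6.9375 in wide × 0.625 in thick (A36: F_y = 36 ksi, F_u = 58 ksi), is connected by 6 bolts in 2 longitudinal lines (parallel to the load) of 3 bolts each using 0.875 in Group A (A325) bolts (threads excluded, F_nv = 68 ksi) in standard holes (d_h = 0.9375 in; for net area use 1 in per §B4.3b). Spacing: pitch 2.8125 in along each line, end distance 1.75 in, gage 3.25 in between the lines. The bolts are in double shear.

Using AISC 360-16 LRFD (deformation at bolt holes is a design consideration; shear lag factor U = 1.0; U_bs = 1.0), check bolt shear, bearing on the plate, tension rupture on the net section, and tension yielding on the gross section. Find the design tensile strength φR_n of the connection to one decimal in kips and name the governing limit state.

Bolt shear: A_b = π(0.875)²/4 = 0.60132 in². φR_n = 0.75 × 68 × 0.60132 × 6 × 2 = 368.0 kips.
Bearing (0.625 in plate, F_u = 58 ksi): end bolts L_c = 1.75 − 0.9375/2 = 1.28125, R_n = min(1.2×1.28125×0.625×58, 2.4×0.875×0.625×58) = 55.734 kips/bolt; interior L_c = 2.8125 − 0.9375 = 1.875, R_n = 76.125 kips/bolt. φR_n = 0.75 × (2×55.734 + 4×76.125) = 312.0 kips.
Tension rupture (net): A_n = (6.9375 − 2×1)×0.625 = 3.0859 in² (U = 1.0, A_e = A_n). φR_n = 0.75 × 58 × 3.0859 = 134.2 kips.
Tension yield (gross): A_g = 6.9375×0.625 = 4.3359 in². φR_n = 0.90 × 36 × 4.3359 = 140.5 kips.
Governing: min(368.0, 312.0, 134.2, 140.5) = 134.2 kips → net-section rupture.

134.2 kips (net-section rupture governs)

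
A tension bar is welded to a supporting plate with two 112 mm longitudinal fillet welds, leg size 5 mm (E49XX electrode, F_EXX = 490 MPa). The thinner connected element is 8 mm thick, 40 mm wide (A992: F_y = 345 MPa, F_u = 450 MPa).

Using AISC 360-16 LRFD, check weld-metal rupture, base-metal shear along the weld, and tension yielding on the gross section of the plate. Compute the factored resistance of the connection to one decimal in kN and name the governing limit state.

99.4 kN (gross-section yield governs)

Weld metal: throat = 0.707×5 = 3.535 mm, L = 2×112 = 224 mm. φR_n = 0.75 × 0.6 × 490 × 3.535 × 224 = 174.6 kN.
Base metal shear (8 mm plate): yield φR_n = 1.0×0.6×345×8×224 = 370.9 kN; rupture φR_n = 0.75×0.6×450×8×224 = 362.9 kN; take 362.9 kN (rupture).
Tension yield (gross): A_g = 40×8 = 320 mm². φR_n = 0.90 × 345 × 320 = 99.4 kN.
Governing: min(174.6, 362.9, 99.4) = 99.4 kN → gross-section yield.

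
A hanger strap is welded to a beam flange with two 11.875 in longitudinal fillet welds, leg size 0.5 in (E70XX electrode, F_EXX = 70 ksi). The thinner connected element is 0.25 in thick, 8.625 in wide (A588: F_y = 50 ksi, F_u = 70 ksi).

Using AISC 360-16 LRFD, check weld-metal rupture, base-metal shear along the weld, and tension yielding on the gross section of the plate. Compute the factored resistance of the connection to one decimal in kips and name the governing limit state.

97.0 kips (gross-section yield governs)

Weld metal: throat = 0.707×0.5 = 0.3535 in, L = 2×11.875 = 23.75 in. φR_n = 0.75 × 0.6 × 70 × 0.3535 × 23.75 = 264.5 kips.
Base metal shear (0.25 in plate): yield φR_n = 1.0×0.6×50×0.25×23.75 = 178.1 kips; rupture φR_n = 0.75×0.6×70×0.25×23.75 = 187.0 kips; take 178.1 kips (yield).
Tension yield (gross): A_g = 8.625×0.25 = 2.1563 in². φR_n = 0.90 × 50 × 2.1563 = 97.0 kips.
Governing: min(264.5, 178.1, 97.0) = 97.0 kips → gross-section yield.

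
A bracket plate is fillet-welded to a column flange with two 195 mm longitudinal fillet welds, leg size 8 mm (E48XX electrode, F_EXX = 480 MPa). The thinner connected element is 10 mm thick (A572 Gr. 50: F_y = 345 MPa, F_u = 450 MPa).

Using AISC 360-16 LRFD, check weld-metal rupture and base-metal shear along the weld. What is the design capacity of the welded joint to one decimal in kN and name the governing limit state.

476.5 kN (weld metal governs)

Weld metal: throat = 0.707×8 = 5.656 mm, L = 2×195 = 390 mm. φR_n = 0.75 × 0.6 × 480 × 5.656 × 390 = 476.5 kN.
Base metal shear (10 mm plate): yield φR_n = 1.0×0.6×345×10×390 = 807.3 kN; rupture φR_n = 0.75×0.6×450×10×390 = 789.8 kN; take 789.8 kN (rupture).
Governing: min(476.5, 789.8) = 476.5 kN → weld metal.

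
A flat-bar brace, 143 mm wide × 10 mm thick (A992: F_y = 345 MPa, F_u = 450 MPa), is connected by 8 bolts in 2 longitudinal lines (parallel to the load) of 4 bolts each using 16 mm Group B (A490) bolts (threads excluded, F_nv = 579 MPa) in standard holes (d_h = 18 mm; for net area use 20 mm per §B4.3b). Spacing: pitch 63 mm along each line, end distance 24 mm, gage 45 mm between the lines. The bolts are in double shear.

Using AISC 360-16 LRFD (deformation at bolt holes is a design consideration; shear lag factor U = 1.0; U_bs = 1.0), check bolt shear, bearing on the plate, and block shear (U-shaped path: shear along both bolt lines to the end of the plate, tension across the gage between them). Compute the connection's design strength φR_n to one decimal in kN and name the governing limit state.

Bolt shear: A_b = π(16)²/4 = 201.06 mm². φR_n = 0.75 × 579 × 201.06 × 8 × 2 = 1397.0 kN.
Bearing (10 mm plate, F_u = 450 MPa): end bolts L_c = 24 − 18/2 = 15, R_n = min(1.2×15×10×450, 2.4×16×10×450) = 81 kN/bolt; interior L_c = 63 − 18 = 45, R_n = 172.8 kN/bolt. φR_n = 0.75 × (2×81 + 6×172.8) = 899.1 kN.
Block shear: shear path 2×[24+3×63] = 2×213 mm, A_gv = 4260, A_nv = 2×(213 − 3.5×20)×10 = 2860 mm²; tension across gage: (45 − 1×20)×10 = 250 mm². R_n = min(0.6×450×2860, 0.6×345×4260) + 1.0×450×250 = min(772.2, 881.82) + 112.5 = 884.7 kN. φR_n = 0.75 × 884.7 = 663.5 kN.
Governing: min(1397.0, 899.1, 663.5) = 663.5 kN → block shear.

663.5 kN (block shear governs)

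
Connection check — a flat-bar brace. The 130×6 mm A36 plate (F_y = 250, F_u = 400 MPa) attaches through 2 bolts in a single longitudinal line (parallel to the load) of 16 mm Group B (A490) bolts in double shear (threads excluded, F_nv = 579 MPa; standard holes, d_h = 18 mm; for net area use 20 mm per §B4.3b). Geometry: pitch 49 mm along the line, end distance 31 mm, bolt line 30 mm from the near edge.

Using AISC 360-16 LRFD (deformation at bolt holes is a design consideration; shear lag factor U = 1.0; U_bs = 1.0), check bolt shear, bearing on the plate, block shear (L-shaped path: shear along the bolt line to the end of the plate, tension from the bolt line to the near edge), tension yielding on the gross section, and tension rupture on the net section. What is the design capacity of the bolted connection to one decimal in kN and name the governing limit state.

90.0 kN (block shear governs)

Bolt shear: A_b = π(16)²/4 = 201.06 mm². φR_n = 0.75 × 579 × 201.06 × 2 × 2 = 349.2 kN.
Bearing (6 mm plate, F_u = 400 MPa): end bolts L_c = 31 − 18/2 = 22, R_n = min(1.2×22×6×400, 2.4×16×6×400) = 63.36 kN/bolt; interior L_c = 49 − 18 = 31, R_n = 89.28 kN/bolt. φR_n = 0.75 × (1×63.36 + 1×89.28) = 114.5 kN.
Block shear: shear path 1×[31+1×49] = 1×80 mm, A_gv = 480, A_nv = 1×(80 − 1.5×20)×6 = 300 mm²; tension to near edge: (30 − 0.5×20)×6 = 120 mm². R_n = min(0.6×400×300, 0.6×250×480) + 1.0×400×120 = min(72, 72) + 48 = 120 kN. φR_n = 0.75 × 120 = 90.0 kN.
Tension yield (gross): A_g = 130×6 = 780 mm². φR_n = 0.90 × 250 × 780 = 175.5 kN.
Tension rupture (net): A_n = (130 − 1×20)×6 = 660 mm² (U = 1.0, A_e = A_n). φR_n = 0.75 × 400 × 660 = 198.0 kN.
Governing: min(349.2, 114.5, 90.0, 175.5, 198.0) = 90.0 kN → block shear.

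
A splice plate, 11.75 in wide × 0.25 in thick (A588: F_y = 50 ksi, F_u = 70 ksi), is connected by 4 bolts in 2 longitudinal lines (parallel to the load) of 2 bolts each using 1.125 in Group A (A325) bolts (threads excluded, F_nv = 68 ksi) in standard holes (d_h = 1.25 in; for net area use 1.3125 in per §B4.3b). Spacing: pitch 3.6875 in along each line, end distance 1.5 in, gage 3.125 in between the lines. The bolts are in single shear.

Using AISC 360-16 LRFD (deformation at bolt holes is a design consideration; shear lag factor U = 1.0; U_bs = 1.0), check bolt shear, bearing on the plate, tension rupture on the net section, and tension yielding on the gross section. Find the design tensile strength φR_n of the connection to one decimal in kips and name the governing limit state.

Bolt shear: A_b = π(1.125)²/4 = 0.99402 in². φR_n = 0.75 × 68 × 0.99402 × 4 × 1 = 202.8 kips.
Bearing (0.25 in plate, F_u = 70 ksi): end bolts L_c = 1.5 − 1.25/2 = 0.875, R_n = min(1.2×0.875×0.25×70, 2.4×1.125×0.25×70) = 18.375 kips/bolt; interior L_c = 3.6875 − 1.25 = 2.4375, R_n = 47.25 kips/bolt. φR_n = 0.75 × (2×18.375 + 2×47.25) = 98.4 kips.
Tension rupture (net): A_n = (11.75 − 2×1.3125)×0.25 = 2.2813 in² (U = 1.0, A_e = A_n). φR_n = 0.75 × 70 × 2.2813 = 119.8 kips.
Tension yield (gross): A_g = 11.75×0.25 = 2.9375 in². φR_n = 0.90 × 50 × 2.9375 = 132.2 kips.
Governing: min(202.8, 98.4, 119.8, 132.2) = 98.4 kips → bearing.

98.4 kips (bearing governs)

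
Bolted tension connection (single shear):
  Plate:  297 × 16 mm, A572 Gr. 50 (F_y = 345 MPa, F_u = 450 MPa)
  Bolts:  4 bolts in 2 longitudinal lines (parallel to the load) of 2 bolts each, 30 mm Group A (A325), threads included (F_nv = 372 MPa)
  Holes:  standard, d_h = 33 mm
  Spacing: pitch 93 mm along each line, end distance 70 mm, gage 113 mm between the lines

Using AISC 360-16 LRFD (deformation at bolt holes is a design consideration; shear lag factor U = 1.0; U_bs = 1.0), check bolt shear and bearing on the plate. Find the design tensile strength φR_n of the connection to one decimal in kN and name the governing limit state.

788.9 kN (bolt shear governs)

Bolt shear: A_b = π(30)²/4 = 706.86 mm². φR_n = 0.75 × 372 × 706.86 × 4 × 1 = 788.9 kN.
Bearing (16 mm plate, F_u = 450 MPa): end bolts L_c = 70 − 33/2 = 53.5, R_n = min(1.2×53.5×16×450, 2.4×30×16×450) = 462.24 kN/bolt; interior L_c = 93 − 33 = 60, R_n = 518.4 kN/bolt. φR_n = 0.75 × (2×462.24 + 2×518.4) = 1471.0 kN.
Governing: min(788.9, 1471.0) = 788.9 kN → bolt shear.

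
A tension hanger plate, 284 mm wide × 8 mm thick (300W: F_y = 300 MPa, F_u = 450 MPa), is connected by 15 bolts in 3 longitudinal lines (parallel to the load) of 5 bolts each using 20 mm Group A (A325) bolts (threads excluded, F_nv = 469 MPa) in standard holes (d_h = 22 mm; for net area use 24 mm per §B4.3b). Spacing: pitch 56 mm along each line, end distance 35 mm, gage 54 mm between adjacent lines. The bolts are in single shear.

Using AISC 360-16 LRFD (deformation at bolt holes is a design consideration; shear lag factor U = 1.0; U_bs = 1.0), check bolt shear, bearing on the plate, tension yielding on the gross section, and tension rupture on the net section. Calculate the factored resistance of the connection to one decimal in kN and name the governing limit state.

Bolt shear: A_b = π(20)²/4 = 314.16 mm². φR_n = 0.75 × 469 × 314.16 × 15 × 1 = 1657.6 kN.
Bearing (8 mm plate, F_u = 450 MPa): end bolts L_c = 35 − 22/2 = 24, R_n = min(1.2×24×8×450, 2.4×20×8×450) = 103.68 kN/bolt; interior L_c = 56 − 22 = 34, R_n = 146.88 kN/bolt. φR_n = 0.75 × (3×103.68 + 12×146.88) = 1555.2 kN.
Tension yield (gross): A_g = 284×8 = 2272 mm². φR_n = 0.90 × 300 × 2272 = 613.4 kN.
Tension rupture (net): A_n = (284 − 3×24)×8 = 1696 mm² (U = 1.0, A_e = A_n). φR_n = 0.75 × 450 × 1696 = 572.4 kN.
Governing: min(1657.6, 1555.2, 613.4, 572.4) = 572.4 kN → net-section rupture.

572.4 kN (net-section rupture governs)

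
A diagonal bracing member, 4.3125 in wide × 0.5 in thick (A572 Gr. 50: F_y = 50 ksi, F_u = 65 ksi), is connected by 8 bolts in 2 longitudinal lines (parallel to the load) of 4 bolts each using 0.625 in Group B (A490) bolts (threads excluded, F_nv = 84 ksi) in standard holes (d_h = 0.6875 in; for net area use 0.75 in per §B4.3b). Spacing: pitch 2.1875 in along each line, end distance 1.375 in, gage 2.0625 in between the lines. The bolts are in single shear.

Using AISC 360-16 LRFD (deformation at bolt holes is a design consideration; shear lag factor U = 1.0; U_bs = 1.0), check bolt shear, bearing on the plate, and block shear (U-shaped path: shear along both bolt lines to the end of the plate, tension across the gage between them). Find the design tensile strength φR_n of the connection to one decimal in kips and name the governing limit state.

154.6 kips (bolt shear governs)

Bolt shear: A_b = π(0.625)²/4 = 0.3068 in². φR_n = 0.75 × 84 × 0.3068 × 8 × 1 = 154.6 kips.
Bearing (0.5 in plate, F_u = 65 ksi): end bolts L_c = 1.375 − 0.6875/2 = 1.03125, R_n = min(1.2×1.03125×0.5×65, 2.4×0.625×0.5×65) = 40.219 kips/bolt; interior L_c = 2.1875 − 0.6875 = 1.5, R_n = 48.75 kips/bolt. φR_n = 0.75 × (2×40.219 + 6×48.75) = 279.7 kips.
Block shear: shear path 2×[1.375+3×2.1875] = 2×7.9375 in, A_gv = 7.9375, A_nv = 2×(7.9375 − 3.5×0.75)×0.5 = 5.3125 in²; tension across gage: (2.0625 − 1×0.75)×0.5 = 0.65625 in². R_n = min(0.6×65×5.3125, 0.6×50×7.9375) + 1.0×65×0.65625 = min(207.19, 238.13) + 42.656 = 249.85 kips. φR_n = 0.75 × 249.85 = 187.4 kips.
Governing: min(154.6, 279.7, 187.4) = 154.6 kips → bolt shear.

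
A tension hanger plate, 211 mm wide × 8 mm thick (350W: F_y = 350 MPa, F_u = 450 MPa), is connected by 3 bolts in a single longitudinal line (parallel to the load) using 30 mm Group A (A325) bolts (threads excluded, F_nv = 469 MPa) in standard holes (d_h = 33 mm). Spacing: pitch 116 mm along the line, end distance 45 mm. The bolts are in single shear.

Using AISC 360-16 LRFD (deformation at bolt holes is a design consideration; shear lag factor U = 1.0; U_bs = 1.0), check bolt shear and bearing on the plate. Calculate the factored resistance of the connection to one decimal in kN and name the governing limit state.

481.1 kN (bearing governs)

Bolt shear: A_b = π(30)²/4 = 706.86 mm². φR_n = 0.75 × 469 × 706.86 × 3 × 1 = 745.9 kN.
Bearing (8 mm plate, F_u = 450 MPa): end bolts L_c = 45 − 33/2 = 28.5, R_n = min(1.2×28.5×8×450, 2.4×30×8×450) = 123.12 kN/bolt; interior L_c = 116 − 33 = 83, R_n = 259.2 kN/bolt. φR_n = 0.75 × (1×123.12 + 2×259.2) = 481.1 kN.
Governing: min(745.9, 481.1) = 481.1 kN → bearing.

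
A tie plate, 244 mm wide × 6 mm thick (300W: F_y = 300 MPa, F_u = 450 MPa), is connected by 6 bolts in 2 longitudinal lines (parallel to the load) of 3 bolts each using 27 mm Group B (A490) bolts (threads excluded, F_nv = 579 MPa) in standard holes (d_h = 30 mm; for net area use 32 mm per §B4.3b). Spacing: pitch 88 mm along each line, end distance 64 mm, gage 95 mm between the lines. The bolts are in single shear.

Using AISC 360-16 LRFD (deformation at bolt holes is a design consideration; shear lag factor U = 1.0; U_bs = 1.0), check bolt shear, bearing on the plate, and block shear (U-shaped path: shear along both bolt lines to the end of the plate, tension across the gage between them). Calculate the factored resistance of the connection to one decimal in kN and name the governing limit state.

Bolt shear: A_b = π(27)²/4 = 572.56 mm². φR_n = 0.75 × 579 × 572.56 × 6 × 1 = 1491.8 kN.
Bearing (6 mm plate, F_u = 450 MPa): end bolts L_c = 64 − 30/2 = 49, R_n = min(1.2×49×6×450, 2.4×27×6×450) = 158.76 kN/bolt; interior L_c = 88 − 30 = 58, R_n = 174.96 kN/bolt. φR_n = 0.75 × (2×158.76 + 4×174.96) = 763.0 kN.
Block shear: shear path 2×[64+2×88] = 2×240 mm, A_gv = 2880, A_nv = 2×(240 − 2.5×32)×6 = 1920 mm²; tension across gage: (95 − 1×32)×6 = 378 mm². R_n = min(0.6×450×1920, 0.6×300×2880) + 1.0×450×378 = min(518.4, 518.4) + 170.1 = 688.5 kN. φR_n = 0.75 × 688.5 = 516.4 kN.
Governing: min(1491.8, 763.0, 516.4) = 516.4 kN → block shear.

516.4 kN (block shear governs)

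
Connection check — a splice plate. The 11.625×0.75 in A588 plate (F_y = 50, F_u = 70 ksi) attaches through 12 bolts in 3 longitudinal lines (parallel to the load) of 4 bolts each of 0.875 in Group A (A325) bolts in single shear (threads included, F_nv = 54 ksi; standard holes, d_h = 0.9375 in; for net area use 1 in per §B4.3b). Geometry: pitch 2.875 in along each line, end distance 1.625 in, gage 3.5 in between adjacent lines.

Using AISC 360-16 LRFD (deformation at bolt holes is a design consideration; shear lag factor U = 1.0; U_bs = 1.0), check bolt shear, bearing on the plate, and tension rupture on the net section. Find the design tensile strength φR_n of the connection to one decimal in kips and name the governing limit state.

Bolt shear: A_b = π(0.875)²/4 = 0.60132 in². φR_n = 0.75 × 54 × 0.60132 × 12 × 1 = 292.2 kips.
Bearing (0.75 in plate, F_u = 70 ksi): end bolts L_c = 1.625 − 0.9375/2 = 1.15625, R_n = min(1.2×1.15625×0.75×70, 2.4×0.875×0.75×70) = 72.844 kips/bolt; interior L_c = 2.875 − 0.9375 = 1.9375, R_n = 110.25 kips/bolt. φR_n = 0.75 × (3×72.844 + 9×110.25) = 908.1 kips.
Tension rupture (net): A_n = (11.625 − 3×1)×0.75 = 6.4688 in² (U = 1.0, A_e = A_n). φR_n = 0.75 × 70 × 6.4688 = 339.6 kips.
Governing: min(292.2, 908.1, 339.6) = 292.2 kips → bolt shear.

292.2 kips (bolt shear governs)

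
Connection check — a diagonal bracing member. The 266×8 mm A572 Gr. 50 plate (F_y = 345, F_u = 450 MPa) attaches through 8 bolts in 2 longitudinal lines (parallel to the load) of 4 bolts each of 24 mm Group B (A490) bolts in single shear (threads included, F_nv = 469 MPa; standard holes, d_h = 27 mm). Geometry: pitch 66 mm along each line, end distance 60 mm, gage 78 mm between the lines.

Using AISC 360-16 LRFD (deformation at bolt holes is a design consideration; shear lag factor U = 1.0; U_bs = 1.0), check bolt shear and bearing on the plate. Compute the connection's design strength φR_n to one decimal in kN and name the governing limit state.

Bolt shear: A_b = π(24)²/4 = 452.39 mm². φR_n = 0.75 × 469 × 452.39 × 8 × 1 = 1273.0 kN.
Bearing (8 mm plate, F_u = 450 MPa): end bolts L_c = 60 − 27/2 = 46.5, R_n = min(1.2×46.5×8×450, 2.4×24×8×450) = 200.88 kN/bolt; interior L_c = 66 − 27 = 39, R_n = 168.48 kN/bolt. φR_n = 0.75 × (2×200.88 + 6×168.48) = 1059.5 kN.
Governing: min(1273.0, 1059.5) = 1059.5 kN → bearing.

1059.5 kN (bearing governs)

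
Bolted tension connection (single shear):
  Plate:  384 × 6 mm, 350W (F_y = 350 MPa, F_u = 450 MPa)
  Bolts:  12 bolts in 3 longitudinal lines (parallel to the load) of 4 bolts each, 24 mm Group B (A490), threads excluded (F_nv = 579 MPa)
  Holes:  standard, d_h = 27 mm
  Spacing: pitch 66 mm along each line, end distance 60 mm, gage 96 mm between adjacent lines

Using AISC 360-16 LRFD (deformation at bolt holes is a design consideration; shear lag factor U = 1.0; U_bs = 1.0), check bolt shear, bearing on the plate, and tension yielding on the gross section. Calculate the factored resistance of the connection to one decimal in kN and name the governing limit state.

725.8 kN (gross-section yield governs)

Bolt shear: A_b = π(24)²/4 = 452.39 mm². φR_n = 0.75 × 579 × 452.39 × 12 × 1 = 2357.4 kN.
Bearing (6 mm plate, F_u = 450 MPa): end bolts L_c = 60 − 27/2 = 46.5, R_n = min(1.2×46.5×6×450, 2.4×24×6×450) = 150.66 kN/bolt; interior L_c = 66 − 27 = 39, R_n = 126.36 kN/bolt. φR_n = 0.75 × (3×150.66 + 9×126.36) = 1191.9 kN.
Tension yield (gross): A_g = 384×6 = 2304 mm². φR_n = 0.90 × 350 × 2304 = 725.8 kN.
Governing: min(2357.4, 1191.9, 725.8) = 725.8 kN → gross-section yield.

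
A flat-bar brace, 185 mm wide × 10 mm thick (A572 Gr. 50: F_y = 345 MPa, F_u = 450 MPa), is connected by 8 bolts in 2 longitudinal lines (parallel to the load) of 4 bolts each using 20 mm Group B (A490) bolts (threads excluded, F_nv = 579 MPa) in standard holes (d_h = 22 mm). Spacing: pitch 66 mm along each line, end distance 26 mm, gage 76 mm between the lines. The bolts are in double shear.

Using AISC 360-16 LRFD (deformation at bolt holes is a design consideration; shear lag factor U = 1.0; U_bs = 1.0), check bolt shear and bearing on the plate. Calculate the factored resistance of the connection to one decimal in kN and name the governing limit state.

1093.5 kN (bearing governs)

Bolt shear: A_b = π(20)²/4 = 314.16 mm². φR_n = 0.75 × 579 × 314.16 × 8 × 2 = 2182.8 kN.
Bearing (10 mm plate, F_u = 450 MPa): end bolts L_c = 26 − 22/2 = 15, R_n = min(1.2×15×10×450, 2.4×20×10×450) = 81 kN/bolt; interior L_c = 66 − 22 = 44, R_n = 216 kN/bolt. φR_n = 0.75 × (2×81 + 6×216) = 1093.5 kN.
Governing: min(2182.8, 1093.5) = 1093.5 kN → bearing.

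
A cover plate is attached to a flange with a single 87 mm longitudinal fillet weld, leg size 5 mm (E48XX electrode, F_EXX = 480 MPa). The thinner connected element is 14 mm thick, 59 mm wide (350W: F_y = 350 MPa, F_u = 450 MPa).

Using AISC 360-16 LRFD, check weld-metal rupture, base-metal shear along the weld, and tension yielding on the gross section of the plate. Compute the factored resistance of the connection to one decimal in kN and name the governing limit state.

Weld metal: throat = 0.707×5 = 3.535 mm, L = 87 mm. φR_n = 0.75 × 0.6 × 480 × 3.535 × 87 = 66.4 kN.
Base metal shear (14 mm plate): yield φR_n = 1.0×0.6×350×14×87 = 255.8 kN; rupture φR_n = 0.75×0.6×450×14×87 = 246.6 kN; take 246.6 kN (rupture).
Tension yield (gross): A_g = 59×14 = 826 mm². φR_n = 0.90 × 350 × 826 = 260.2 kN.
Governing: min(66.4, 246.6, 260.2) = 66.4 kN → weld metal.

66.4 kN (weld metal governs)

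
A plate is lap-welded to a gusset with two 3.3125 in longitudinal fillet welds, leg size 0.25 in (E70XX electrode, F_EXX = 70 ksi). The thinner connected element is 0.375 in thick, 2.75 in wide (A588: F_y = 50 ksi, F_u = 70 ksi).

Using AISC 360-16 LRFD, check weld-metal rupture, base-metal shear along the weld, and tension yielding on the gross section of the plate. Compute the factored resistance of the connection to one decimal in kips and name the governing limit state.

36.9 kips (weld metal governs)

Weld metal: throat = 0.707×0.25 = 0.17675 in, L = 2×3.3125 = 6.625 in. φR_n = 0.75 × 0.6 × 70 × 0.17675 × 6.625 = 36.9 kips.
Base metal shear (0.375 in plate): yield φR_n = 1.0×0.6×50×0.375×6.625 = 74.5 kips; rupture φR_n = 0.75×0.6×70×0.375×6.625 = 78.3 kips; take 74.5 kips (yield).
Tension yield (gross): A_g = 2.75×0.375 = 1.0313 in². φR_n = 0.90 × 50 × 1.0313 = 46.4 kips.
Governing: min(36.9, 74.5, 46.4) = 36.9 kips → weld metal.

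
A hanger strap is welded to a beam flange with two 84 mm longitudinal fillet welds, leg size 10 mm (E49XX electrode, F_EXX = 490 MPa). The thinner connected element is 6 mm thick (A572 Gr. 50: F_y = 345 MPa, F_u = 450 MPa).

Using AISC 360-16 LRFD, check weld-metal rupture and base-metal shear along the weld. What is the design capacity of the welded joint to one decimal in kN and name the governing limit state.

Weld metal: throat = 0.707×10 = 7.07 mm, L = 2×84 = 168 mm. φR_n = 0.75 × 0.6 × 490 × 7.07 × 168 = 261.9 kN.
Base metal shear (6 mm plate): yield φR_n = 1.0×0.6×345×6×168 = 208.7 kN; rupture φR_n = 0.75×0.6×450×6×168 = 204.1 kN; take 204.1 kN (rupture).
Governing: min(261.9, 204.1) = 204.1 kN → base-metal shear.

204.1 kN (base-metal shear governs)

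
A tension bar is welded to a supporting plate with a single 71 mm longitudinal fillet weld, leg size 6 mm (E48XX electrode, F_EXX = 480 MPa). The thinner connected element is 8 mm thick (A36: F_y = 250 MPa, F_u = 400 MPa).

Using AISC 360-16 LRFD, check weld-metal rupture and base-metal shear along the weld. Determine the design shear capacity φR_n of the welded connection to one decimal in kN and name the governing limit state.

65.1 kN (weld metal governs)

Weld metal: throat = 0.707×6 = 4.242 mm, L = 71 mm. φR_n = 0.75 × 0.6 × 480 × 4.242 × 71 = 65.1 kN.
Base metal shear (8 mm plate): yield φR_n = 1.0×0.6×250×8×71 = 85.2 kN; rupture φR_n = 0.75×0.6×400×8×71 = 102.2 kN; take 85.2 kN (yield).
Governing: min(65.1, 85.2) = 65.1 kN → weld metal.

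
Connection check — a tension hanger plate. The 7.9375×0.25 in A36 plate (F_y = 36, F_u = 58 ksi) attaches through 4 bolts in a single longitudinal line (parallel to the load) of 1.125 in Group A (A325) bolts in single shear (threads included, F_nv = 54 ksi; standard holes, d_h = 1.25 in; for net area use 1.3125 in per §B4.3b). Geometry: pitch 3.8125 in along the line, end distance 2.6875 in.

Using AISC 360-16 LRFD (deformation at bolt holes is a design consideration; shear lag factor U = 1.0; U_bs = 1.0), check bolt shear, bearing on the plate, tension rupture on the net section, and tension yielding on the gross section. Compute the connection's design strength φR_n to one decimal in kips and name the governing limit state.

64.3 kips (gross-section yield governs)

Bolt shear: A_b = π(1.125)²/4 = 0.99402 in². φR_n = 0.75 × 54 × 0.99402 × 4 × 1 = 161.0 kips.
Bearing (0.25 in plate, F_u = 58 ksi): end bolts L_c = 2.6875 − 1.25/2 = 2.0625, R_n = min(1.2×2.0625×0.25×58, 2.4×1.125×0.25×58) = 35.888 kips/bolt; interior L_c = 3.8125 − 1.25 = 2.5625, R_n = 39.15 kips/bolt. φR_n = 0.75 × (1×35.888 + 3×39.15) = 115.0 kips.
Tension rupture (net): A_n = (7.9375 − 1×1.3125)×0.25 = 1.6563 in² (U = 1.0, A_e = A_n). φR_n = 0.75 × 58 × 1.6563 = 72.0 kips.
Tension yield (gross): A_g = 7.9375×0.25 = 1.9844 in². φR_n = 0.90 × 36 × 1.9844 = 64.3 kips.
Governing: min(161.0, 115.0, 72.0, 64.3) = 64.3 kips → gross-section yield.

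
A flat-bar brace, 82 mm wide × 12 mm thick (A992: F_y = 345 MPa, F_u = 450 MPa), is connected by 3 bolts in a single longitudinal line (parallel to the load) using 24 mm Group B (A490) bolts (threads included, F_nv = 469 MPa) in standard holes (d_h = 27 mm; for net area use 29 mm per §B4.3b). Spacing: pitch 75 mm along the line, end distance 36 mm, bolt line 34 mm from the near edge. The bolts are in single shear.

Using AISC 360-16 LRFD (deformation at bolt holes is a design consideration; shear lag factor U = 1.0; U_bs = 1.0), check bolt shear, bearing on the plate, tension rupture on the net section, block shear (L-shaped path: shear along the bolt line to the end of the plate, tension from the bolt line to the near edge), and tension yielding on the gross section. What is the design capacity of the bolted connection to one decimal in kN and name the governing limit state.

214.7 kN (net-section rupture governs)

Bolt shear: A_b = π(24)²/4 = 452.39 mm². φR_n = 0.75 × 469 × 452.39 × 3 × 1 = 477.4 kN.
Bearing (12 mm plate, F_u = 450 MPa): end bolts L_c = 36 − 27/2 = 22.5, R_n = min(1.2×22.5×12×450, 2.4×24×12×450) = 145.8 kN/bolt; interior L_c = 75 − 27 = 48, R_n = 311.04 kN/bolt. φR_n = 0.75 × (1×145.8 + 2×311.04) = 575.9 kN.
Tension rupture (net): A_n = (82 − 1×29)×12 = 636 mm² (U = 1.0, A_e = A_n). φR_n = 0.75 × 450 × 636 = 214.7 kN.
Block shear: shear path 1×[36+2×75] = 1×186 mm, A_gv = 2232, A_nv = 1×(186 − 2.5×29)×12 = 1362 mm²; tension to near edge: (34 − 0.5×29)×12 = 234 mm². R_n = min(0.6×450×1362, 0.6×345×2232) + 1.0×450×234 = min(367.74, 462.02) + 105.3 = 473.04 kN. φR_n = 0.75 × 473.04 = 354.8 kN.
Tension yield (gross): A_g = 82×12 = 984 mm². φR_n = 0.90 × 345 × 984 = 305.5 kN.
Governing: min(477.4, 575.9, 214.7, 354.8, 305.5) = 214.7 kN → net-section rupture.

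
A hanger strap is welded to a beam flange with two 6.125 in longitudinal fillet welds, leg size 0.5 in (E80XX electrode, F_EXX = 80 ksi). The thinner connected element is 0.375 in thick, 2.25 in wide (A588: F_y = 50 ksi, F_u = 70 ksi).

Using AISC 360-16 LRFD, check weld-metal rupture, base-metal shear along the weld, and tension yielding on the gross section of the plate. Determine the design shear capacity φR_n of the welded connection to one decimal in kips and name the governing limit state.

Weld metal: throat = 0.707×0.5 = 0.3535 in, L = 2×6.125 = 12.25 in. φR_n = 0.75 × 0.6 × 80 × 0.3535 × 12.25 = 155.9 kips.
Base metal shear (0.375 in plate): yield φR_n = 1.0×0.6×50×0.375×12.25 = 137.8 kips; rupture φR_n = 0.75×0.6×70×0.375×12.25 = 144.7 kips; take 137.8 kips (yield).
Tension yield (gross): A_g = 2.25×0.375 = 0.84375 in². φR_n = 0.90 × 50 × 0.84375 = 38.0 kips.
Governing: min(155.9, 137.8, 38.0) = 38.0 kips → gross-section yield.

38.0 kips (gross-section yield governs)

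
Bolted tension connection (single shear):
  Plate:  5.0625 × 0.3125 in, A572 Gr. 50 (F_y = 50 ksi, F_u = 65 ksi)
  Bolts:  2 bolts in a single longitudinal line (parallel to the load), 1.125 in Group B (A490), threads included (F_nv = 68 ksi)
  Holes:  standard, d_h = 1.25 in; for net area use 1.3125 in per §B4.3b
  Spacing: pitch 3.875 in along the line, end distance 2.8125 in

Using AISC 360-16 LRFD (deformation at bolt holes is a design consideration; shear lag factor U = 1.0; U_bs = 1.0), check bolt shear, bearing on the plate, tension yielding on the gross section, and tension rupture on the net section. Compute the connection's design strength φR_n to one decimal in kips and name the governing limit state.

57.1 kips (net-section rupture governs)

Bolt shear: A_b = π(1.125)²/4 = 0.99402 in². φR_n = 0.75 × 68 × 0.99402 × 2 × 1 = 101.4 kips.
Bearing (0.3125 in plate, F_u = 65 ksi): end bolts L_c = 2.8125 − 1.25/2 = 2.1875, R_n = min(1.2×2.1875×0.3125×65, 2.4×1.125×0.3125×65) = 53.32 kips/bolt; interior L_c = 3.875 − 1.25 = 2.625, R_n = 54.844 kips/bolt. φR_n = 0.75 × (1×53.32 + 1×54.844) = 81.1 kips.
Tension yield (gross): A_g = 5.0625×0.3125 = 1.582 in². φR_n = 0.90 × 50 × 1.582 = 71.2 kips.
Tension rupture (net): A_n = (5.0625 − 1×1.3125)×0.3125 = 1.1719 in² (U = 1.0, A_e = A_n). φR_n = 0.75 × 65 × 1.1719 = 57.1 kips.
Governing: min(101.4, 81.1, 71.2, 57.1) = 57.1 kips → net-section rupture.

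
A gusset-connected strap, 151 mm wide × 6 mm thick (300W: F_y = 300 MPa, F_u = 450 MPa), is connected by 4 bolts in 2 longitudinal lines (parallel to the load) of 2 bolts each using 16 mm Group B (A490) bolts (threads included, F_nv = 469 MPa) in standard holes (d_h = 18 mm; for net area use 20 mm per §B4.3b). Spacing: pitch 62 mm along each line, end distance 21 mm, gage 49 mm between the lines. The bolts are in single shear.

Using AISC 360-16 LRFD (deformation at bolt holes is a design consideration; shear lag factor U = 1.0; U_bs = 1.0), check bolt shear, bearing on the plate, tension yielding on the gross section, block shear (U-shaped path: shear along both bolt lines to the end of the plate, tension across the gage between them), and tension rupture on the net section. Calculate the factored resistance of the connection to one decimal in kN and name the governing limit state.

Bolt shear: A_b = π(16)²/4 = 201.06 mm². φR_n = 0.75 × 469 × 201.06 × 4 × 1 = 282.9 kN.
Bearing (6 mm plate, F_u = 450 MPa): end bolts L_c = 21 − 18/2 = 12, R_n = min(1.2×12×6×450, 2.4×16×6×450) = 38.88 kN/bolt; interior L_c = 62 − 18 = 44, R_n = 103.68 kN/bolt. φR_n = 0.75 × (2×38.88 + 2×103.68) = 213.8 kN.
Tension yield (gross): A_g = 151×6 = 906 mm². φR_n = 0.90 × 300 × 906 = 244.6 kN.
Block shear: shear path 2×[21+1×62] = 2×83 mm, A_gv = 996, A_nv = 2×(83 − 1.5×20)×6 = 636 mm²; tension across gage: (49 − 1×20)×6 = 174 mm². R_n = min(0.6×450×636, 0.6×300×996) + 1.0×450×174 = min(171.72, 179.28) + 78.3 = 250.02 kN. φR_n = 0.75 × 250.02 = 187.5 kN.
Tension rupture (net): A_n = (151 − 2×20)×6 = 666 mm² (U = 1.0, A_e = A_n). φR_n = 0.75 × 450 × 666 = 224.8 kN.
Governing: min(282.9, 213.8, 244.6, 187.5, 224.8) = 187.5 kN → block shear.

187.5 kN (block shear governs)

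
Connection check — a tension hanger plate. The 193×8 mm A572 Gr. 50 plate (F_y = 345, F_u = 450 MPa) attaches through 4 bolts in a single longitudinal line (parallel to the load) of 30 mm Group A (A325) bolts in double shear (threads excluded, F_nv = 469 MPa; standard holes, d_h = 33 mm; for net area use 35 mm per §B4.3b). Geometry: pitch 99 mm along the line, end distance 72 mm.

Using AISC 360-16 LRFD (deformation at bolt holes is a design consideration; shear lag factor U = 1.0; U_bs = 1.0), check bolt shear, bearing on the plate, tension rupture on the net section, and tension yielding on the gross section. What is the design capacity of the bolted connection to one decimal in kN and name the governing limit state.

Bolt shear: A_b = π(30)²/4 = 706.86 mm². φR_n = 0.75 × 469 × 706.86 × 4 × 2 = 1989.1 kN.
Bearing (8 mm plate, F_u = 450 MPa): end bolts L_c = 72 − 33/2 = 55.5, R_n = min(1.2×55.5×8×450, 2.4×30×8×450) = 239.76 kN/bolt; interior L_c = 99 − 33 = 66, R_n = 259.2 kN/bolt. φR_n = 0.75 × (1×239.76 + 3×259.2) = 763.0 kN.
Tension rupture (net): A_n = (193 − 1×35)×8 = 1264 mm² (U = 1.0, A_e = A_n). φR_n = 0.75 × 450 × 1264 = 426.6 kN.
Tension yield (gross): A_g = 193×8 = 1544 mm². φR_n = 0.90 × 345 × 1544 = 479.4 kN.
Governing: min(1989.1, 763.0, 426.6, 479.4) = 426.6 kN → net-section rupture.

426.6 kN (net-section rupture governs)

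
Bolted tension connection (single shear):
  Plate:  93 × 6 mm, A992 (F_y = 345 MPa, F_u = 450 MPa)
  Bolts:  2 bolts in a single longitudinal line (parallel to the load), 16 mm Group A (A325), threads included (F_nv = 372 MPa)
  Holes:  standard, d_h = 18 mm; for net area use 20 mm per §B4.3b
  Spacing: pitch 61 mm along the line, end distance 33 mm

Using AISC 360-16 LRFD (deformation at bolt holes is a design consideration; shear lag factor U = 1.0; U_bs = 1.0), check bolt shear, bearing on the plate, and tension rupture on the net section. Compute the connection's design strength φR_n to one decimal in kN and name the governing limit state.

112.2 kN (bolt shear governs)

Bolt shear: A_b = π(16)²/4 = 201.06 mm². φR_n = 0.75 × 372 × 201.06 × 2 × 1 = 112.2 kN.
Bearing (6 mm plate, F_u = 450 MPa): end bolts L_c = 33 − 18/2 = 24, R_n = min(1.2×24×6×450, 2.4×16×6×450) = 77.76 kN/bolt; interior L_c = 61 − 18 = 43, R_n = 103.68 kN/bolt. φR_n = 0.75 × (1×77.76 + 1×103.68) = 136.1 kN.
Tension rupture (net): A_n = (93 − 1×20)×6 = 438 mm² (U = 1.0, A_e = A_n). φR_n = 0.75 × 450 × 438 = 147.8 kN.
Governing: min(112.2, 136.1, 147.8) = 112.2 kN → bolt shear.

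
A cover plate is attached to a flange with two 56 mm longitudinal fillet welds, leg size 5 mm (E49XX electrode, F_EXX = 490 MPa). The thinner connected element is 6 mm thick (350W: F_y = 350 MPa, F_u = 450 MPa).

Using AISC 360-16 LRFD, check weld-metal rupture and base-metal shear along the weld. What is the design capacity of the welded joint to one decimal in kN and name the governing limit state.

87.3 kN (weld metal governs)

Weld metal: throat = 0.707×5 = 3.535 mm, L = 2×56 = 112 mm. φR_n = 0.75 × 0.6 × 490 × 3.535 × 112 = 87.3 kN.
Base metal shear (6 mm plate): yield φR_n = 1.0×0.6×350×6×112 = 141.1 kN; rupture φR_n = 0.75×0.6×450×6×112 = 136.1 kN; take 136.1 kN (rupture).
Governing: min(87.3, 136.1) = 87.3 kN → weld metal.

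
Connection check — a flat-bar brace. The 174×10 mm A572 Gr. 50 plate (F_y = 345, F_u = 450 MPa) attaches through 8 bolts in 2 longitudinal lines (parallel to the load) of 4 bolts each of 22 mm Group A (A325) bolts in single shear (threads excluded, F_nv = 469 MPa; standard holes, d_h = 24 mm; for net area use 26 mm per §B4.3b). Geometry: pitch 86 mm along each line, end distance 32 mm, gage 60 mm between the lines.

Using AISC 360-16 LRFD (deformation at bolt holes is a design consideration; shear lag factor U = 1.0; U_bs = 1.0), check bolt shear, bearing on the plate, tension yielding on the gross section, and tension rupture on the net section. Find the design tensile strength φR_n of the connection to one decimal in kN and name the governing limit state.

411.8 kN (net-section rupture governs)

Bolt shear: A_b = π(22)²/4 = 380.13 mm². φR_n = 0.75 × 469 × 380.13 × 8 × 1 = 1069.7 kN.
Bearing (10 mm plate, F_u = 450 MPa): end bolts L_c = 32 − 24/2 = 20, R_n = min(1.2×20×10×450, 2.4×22×10×450) = 108 kN/bolt; interior L_c = 86 − 24 = 62, R_n = 237.6 kN/bolt. φR_n = 0.75 × (2×108 + 6×237.6) = 1231.2 kN.
Tension yield (gross): A_g = 174×10 = 1740 mm². φR_n = 0.90 × 345 × 1740 = 540.3 kN.
Tension rupture (net): A_n = (174 − 2×26)×10 = 1220 mm² (U = 1.0, A_e = A_n). φR_n = 0.75 × 450 × 1220 = 411.8 kN.
Governing: min(1069.7, 1231.2, 540.3, 411.8) = 411.8 kN → net-section rupture.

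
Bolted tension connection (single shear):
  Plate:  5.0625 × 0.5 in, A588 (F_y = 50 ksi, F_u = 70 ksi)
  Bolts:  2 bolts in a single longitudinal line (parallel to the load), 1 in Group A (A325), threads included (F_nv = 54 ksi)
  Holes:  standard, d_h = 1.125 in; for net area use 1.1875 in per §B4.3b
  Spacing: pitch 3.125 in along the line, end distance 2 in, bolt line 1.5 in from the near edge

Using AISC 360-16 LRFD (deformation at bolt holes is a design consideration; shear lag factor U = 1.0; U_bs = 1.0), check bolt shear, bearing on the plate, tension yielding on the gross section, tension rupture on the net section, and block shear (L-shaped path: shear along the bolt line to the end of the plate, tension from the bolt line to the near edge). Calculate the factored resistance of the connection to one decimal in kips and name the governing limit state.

Bolt shear: A_b = π(1)²/4 = 0.7854 in². φR_n = 0.75 × 54 × 0.7854 × 2 × 1 = 63.6 kips.
Bearing (0.5 in plate, F_u = 70 ksi): end bolts L_c = 2 − 1.125/2 = 1.4375, R_n = min(1.2×1.4375×0.5×70, 2.4×1×0.5×70) = 60.375 kips/bolt; interior L_c = 3.125 − 1.125 = 2, R_n = 84 kips/bolt. φR_n = 0.75 × (1×60.375 + 1×84) = 108.3 kips.
Tension yield (gross): A_g = 5.0625×0.5 = 2.5313 in². φR_n = 0.90 × 50 × 2.5313 = 113.9 kips.
Tension rupture (net): A_n = (5.0625 − 1×1.1875)×0.5 = 1.9375 in² (U = 1.0, A_e = A_n). φR_n = 0.75 × 70 × 1.9375 = 101.7 kips.
Block shear: shear path 1×[2+1×3.125] = 1×5.125 in, A_gv = 2.5625, A_nv = 1×(5.125 − 1.5×1.1875)×0.5 = 1.6719 in²; tension to near edge: (1.5 − 0.5×1.1875)×0.5 = 0.45313 in². R_n = min(0.6×70×1.6719, 0.6×50×2.5625) + 1.0×70×0.45313 = min(70.22, 76.875) + 31.719 = 101.94 kips. φR_n = 0.75 × 101.94 = 76.5 kips.
Governing: min(63.6, 108.3, 113.9, 101.7, 76.5) = 63.6 kips → bolt shear.

63.6 kips (bolt shear governs)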